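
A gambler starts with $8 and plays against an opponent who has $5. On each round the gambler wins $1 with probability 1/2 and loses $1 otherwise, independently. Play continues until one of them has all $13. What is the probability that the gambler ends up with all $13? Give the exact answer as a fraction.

With a fair step, P(i) = ½P(i−1) + ½P(i+1) with P(0)=0, P(13)=1 has the linear solution P(i) = i/13.
P(8) = 8/13.

8/13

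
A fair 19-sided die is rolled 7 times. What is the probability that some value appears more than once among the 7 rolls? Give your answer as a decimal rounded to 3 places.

0.716

P(all 7 different) = 19/19 · 18/19 · ··· · 13/19 ≈ 0.284.
P(at least two equal) = 1 − 0.284 = 0.716.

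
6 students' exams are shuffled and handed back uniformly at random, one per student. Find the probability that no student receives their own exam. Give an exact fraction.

53/144

This is the derangement probability: permutations of 6 with no fixed point.
D(6) = 6! · (1 − 1/1! + 1/2! − ··· + (−1)^6/6!) = 265.
P = 265/720 = 53/144.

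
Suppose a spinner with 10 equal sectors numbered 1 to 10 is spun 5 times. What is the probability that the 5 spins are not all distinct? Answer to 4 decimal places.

P(all 5 different) = 10/10 · 9/10 · ··· · 6/10 ≈ 0.3024.
P(at least two equal) = 1 − 0.3024 = 0.6976.

0.6976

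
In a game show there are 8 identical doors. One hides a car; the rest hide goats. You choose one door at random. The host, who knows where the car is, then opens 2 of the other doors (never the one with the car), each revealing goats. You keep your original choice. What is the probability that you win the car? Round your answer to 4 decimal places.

The host can always open 2 empty doors regardless of your choice, so the reveals give no information about your original door.
P(win by staying) = 1/8 ≈ 0.1250.

0.1250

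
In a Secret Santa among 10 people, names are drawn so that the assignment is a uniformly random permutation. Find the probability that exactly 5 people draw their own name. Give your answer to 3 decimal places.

0.003

Choose which 5 of the 10 are fixed: C(10,5) = 252 ways.
The remaining 5 must have no fixed point: D(5) = 44.
P = 252·44/3628800 = 11/3600 ≈ 0.003.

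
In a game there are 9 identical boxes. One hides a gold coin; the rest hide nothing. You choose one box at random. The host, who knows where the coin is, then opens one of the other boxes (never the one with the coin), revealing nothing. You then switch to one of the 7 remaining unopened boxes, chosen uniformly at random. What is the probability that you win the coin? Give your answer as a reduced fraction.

Your original box holds the coin with probability 1/9, so the other 8 collectively hold it with probability 8/9.
The host can always find an empty box to open, so this doesn't change that 8/9; it is now spread over the 7 remaining unopened boxes.
P(win by switching) = (8/9) · (1/7) = 8/63.

8/63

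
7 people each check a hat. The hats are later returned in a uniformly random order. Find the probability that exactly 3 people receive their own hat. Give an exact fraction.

1/16

Choose which 3 of the 7 are fixed: C(7,3) = 35 ways.
The remaining 4 must have no fixed point: D(4) = 9.
P = 35·9/5040 = 1/16.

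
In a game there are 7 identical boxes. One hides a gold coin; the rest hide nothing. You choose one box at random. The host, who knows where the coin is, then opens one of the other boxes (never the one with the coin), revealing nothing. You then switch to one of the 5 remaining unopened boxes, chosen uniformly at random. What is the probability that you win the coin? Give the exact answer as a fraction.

Your original box holds the coin with probability 1/7, so the other 6 collectively hold it with probability 6/7.
The host can always find an empty box to open, so this doesn't change that 6/7; it is now spread over the 5 remaining unopened boxes.
P(win by switching) = (6/7) · (1/5) = 6/35.

6/35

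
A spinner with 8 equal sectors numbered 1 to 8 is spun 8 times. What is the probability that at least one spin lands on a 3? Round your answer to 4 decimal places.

P(no spin lands on a 3) = (7/8)^8 ≈ 0.3436.
P(at least one) = 1 − 0.3436 = 0.6564.

0.6564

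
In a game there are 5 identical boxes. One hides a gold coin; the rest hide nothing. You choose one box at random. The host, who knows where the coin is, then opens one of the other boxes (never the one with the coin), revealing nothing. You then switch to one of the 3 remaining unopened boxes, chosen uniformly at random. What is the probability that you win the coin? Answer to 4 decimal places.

Your original box holds the coin with probability 1/5, so the other 4 collectively hold it with probability 4/5.
The host can always find an empty box to open, so this doesn't change that 4/5; it is now spread over the 3 remaining unopened boxes.
P(win by switching) = (4/5) · (1/3) = 4/15 ≈ 0.2667.

0.2667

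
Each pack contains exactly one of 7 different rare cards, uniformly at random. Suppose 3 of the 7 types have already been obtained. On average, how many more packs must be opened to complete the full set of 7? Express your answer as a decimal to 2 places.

14.58

Starting from 3 distinct types, each trial gives a new one with probability (7−i)/7 when i types are held, so the wait for the next new type is 7/(7−i).
E = 7/4 + 7/3 + 7/2 + 7/1 = 175/12 ≈ 14.58.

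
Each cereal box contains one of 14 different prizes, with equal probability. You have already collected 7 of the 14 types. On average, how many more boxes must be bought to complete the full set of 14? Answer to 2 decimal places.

Starting from 7 distinct types, each trial gives a new one with probability (14−i)/14 when i types are held, so the wait for the next new type is 14/(14−i).
E = 14/7 + 14/6 + 14/5 + 14/4 + 14/3 + 14/2 + 14/1 = 363/10 ≈ 36.30.

36.30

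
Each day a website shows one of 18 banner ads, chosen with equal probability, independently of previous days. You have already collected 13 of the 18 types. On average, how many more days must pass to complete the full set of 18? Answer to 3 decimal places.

41.100

Starting from 13 distinct types, each trial gives a new one with probability (18−i)/18 when i types are held, so the wait for the next new type is 18/(18−i).
E = 18/5 + 18/4 + 18/3 + 18/2 + 18/1 = 411/10 ≈ 41.100.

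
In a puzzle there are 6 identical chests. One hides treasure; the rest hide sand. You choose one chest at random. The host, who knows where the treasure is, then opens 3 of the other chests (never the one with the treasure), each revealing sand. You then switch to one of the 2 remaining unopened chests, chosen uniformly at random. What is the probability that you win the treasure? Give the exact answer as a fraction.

Your original chest holds the treasure with probability 1/6, so the other 5 collectively hold it with probability 5/6.
The host can always find 3 empty chests to open, so the reveals don't change that 5/6; it is now spread over the 2 remaining unopened chests.
P(win by switching) = (5/6) · (1/2) = 5/12.

5/12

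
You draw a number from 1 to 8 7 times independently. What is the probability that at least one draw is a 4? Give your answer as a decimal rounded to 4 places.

0.6073

P(no draw is a 4) = (7/8)^7 ≈ 0.3927.
P(at least one) = 1 − 0.3927 = 0.6073.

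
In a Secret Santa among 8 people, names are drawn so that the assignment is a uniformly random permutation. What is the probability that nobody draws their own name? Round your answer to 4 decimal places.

0.3679

This is the derangement probability: permutations of 8 with no fixed point.
D(8) = 8! · (1 − 1/1! + 1/2! − ··· + (−1)^8/8!) = 14833.
P = 14833/40320 = 2119/5760 ≈ 0.3679.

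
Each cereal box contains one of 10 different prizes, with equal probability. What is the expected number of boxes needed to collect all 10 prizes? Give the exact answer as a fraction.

7381/252

After i distinct types are collected, each trial gives a new one with probability (10−i)/10, so the expected wait for the next new type is 10/(10−i).
E = 10/10 + 10/9 + 10/8 + 10/7 + 10/6 + 10/5 + 10/4 + 10/3 + 10/2 + 10/1 = 7381/252.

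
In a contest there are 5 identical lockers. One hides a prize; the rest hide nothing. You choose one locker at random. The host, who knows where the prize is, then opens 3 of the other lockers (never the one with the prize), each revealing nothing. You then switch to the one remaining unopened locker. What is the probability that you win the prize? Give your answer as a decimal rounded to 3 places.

0.800

Your original locker holds the prize with probability 1/5, so the other 4 collectively hold it with probability 4/5.
The host can always find 3 empty lockers to open, so the reveals don't change that 4/5; it is now spread over the 1 remaining unopened locker.
P(win by switching) = (4/5) · (1/1) = 4/5 ≈ 0.800.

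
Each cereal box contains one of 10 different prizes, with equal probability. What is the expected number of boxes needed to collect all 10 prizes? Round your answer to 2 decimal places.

After i distinct types are collected, each trial gives a new one with probability (10−i)/10, so the expected wait for the next new type is 10/(10−i).
E = 10/10 + 10/9 + 10/8 + 10/7 + 10/6 + 10/5 + 10/4 + 10/3 + 10/2 + 10/1 = 7381/252 ≈ 29.29.

29.29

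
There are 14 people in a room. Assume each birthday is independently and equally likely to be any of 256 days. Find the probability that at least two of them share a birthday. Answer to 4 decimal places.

0.3036

It's easier to compute the probability that all 14 are distinct.
P(all distinct) = 256/256 · 255/256 · ··· · 243/256 ≈ 0.6964.
So the probability of at least one match is 1 − 0.6964 = 0.3036.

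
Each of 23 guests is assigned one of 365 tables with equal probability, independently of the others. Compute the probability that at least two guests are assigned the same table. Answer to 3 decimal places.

0.507

It's easier to compute the probability that all 23 are distinct.
P(all distinct) = 365/365 · 364/365 · ··· · 343/365 ≈ 0.493.
So the probability of at least one match is 1 − 0.493 = 0.507.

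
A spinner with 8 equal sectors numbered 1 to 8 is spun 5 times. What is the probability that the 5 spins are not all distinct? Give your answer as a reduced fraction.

407/512

P(all 5 different) = 8/8 · 7/8 · ··· · 4/8 = 105/512.
P(at least two equal) = 1 − 105/512 = 407/512.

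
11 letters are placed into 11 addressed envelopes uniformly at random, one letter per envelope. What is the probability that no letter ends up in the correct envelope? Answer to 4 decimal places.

This is the derangement probability: permutations of 11 with no fixed point.
D(11) = 11! · (1 − 1/1! + 1/2! − ··· + (−1)^11/11!) = 14684570.
P = 14684570/39916800 = 1468457/3991680 ≈ 0.3679.

0.3679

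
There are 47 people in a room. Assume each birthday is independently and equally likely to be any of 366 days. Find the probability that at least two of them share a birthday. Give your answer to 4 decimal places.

It's easier to compute the probability that all 47 are distinct.
P(all distinct) = 366/366 · 365/366 · ··· · 320/366 ≈ 0.0456.
So the probability of at least one match is 1 − 0.0456 = 0.9544.

0.9544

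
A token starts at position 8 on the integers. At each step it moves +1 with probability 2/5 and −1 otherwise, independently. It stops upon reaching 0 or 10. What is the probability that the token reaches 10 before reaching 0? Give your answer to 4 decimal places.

0.4346

Let r = q/p = (3/5)/(2/5) = 3/2. The recurrence P(i) = p·P(i+1) + q·P(i−1) with P(0)=0, P(10)=1 gives P(i) = (1 − r^i)/(1 − r^10).
P(8) = (1 − (3/2)^8) / (1 − (3/2)^10) = 5044/11605 ≈ 0.4346.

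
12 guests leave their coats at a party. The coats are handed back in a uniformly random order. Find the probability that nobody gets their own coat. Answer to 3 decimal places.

This is the derangement probability: permutations of 12 with no fixed point.
D(12) = 12! · (1 − 1/1! + 1/2! − ··· + (−1)^12/12!) = 176214841.
P = 176214841/479001600 = 16019531/43545600 ≈ 0.368.

0.368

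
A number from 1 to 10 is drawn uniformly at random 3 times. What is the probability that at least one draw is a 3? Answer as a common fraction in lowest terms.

P(no draw is a 3) = (9/10)^3 = 729/1000.
P(at least one) = 1 − 729/1000 = 271/1000.

271/1000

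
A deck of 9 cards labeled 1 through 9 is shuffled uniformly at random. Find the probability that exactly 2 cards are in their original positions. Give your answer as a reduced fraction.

Choose which 2 of the 9 are fixed: C(9,2) = 36 ways.
The remaining 7 must have no fixed point: D(7) = 1854.
P = 36·1854/362880 = 103/560.

103/560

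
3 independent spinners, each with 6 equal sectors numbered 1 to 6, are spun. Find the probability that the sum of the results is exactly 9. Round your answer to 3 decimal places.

0.116

There are 6^3 = 216 equally likely outcomes.
The number of ordered 3-tuples from {1,…,6} summing to 9 is 25.
P(sum = 9) = 25/216 ≈ 0.116.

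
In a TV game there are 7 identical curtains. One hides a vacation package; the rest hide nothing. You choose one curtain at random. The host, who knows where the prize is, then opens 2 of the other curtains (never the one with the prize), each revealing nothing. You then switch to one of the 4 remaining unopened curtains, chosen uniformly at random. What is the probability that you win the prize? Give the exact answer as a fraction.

3/14

Your original curtain holds the prize with probability 1/7, so the other 6 collectively hold it with probability 6/7.
The host can always find 2 empty curtains to open, so the reveals don't change that 6/7; it is now spread over the 4 remaining unopened curtains.
P(win by switching) = (6/7) · (1/4) = 3/14.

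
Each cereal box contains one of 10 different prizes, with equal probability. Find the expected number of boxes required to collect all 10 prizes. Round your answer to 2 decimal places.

29.29

After i distinct types are collected, each trial gives a new one with probability (10−i)/10, so the expected wait for the next new type is 10/(10−i).
E = 10/10 + 10/9 + 10/8 + 10/7 + 10/6 + 10/5 + 10/4 + 10/3 + 10/2 + 10/1 = 7381/252 ≈ 29.29.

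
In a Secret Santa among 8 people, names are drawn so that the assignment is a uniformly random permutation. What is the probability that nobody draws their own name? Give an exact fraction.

2119/5760

This is the derangement probability: permutations of 8 with no fixed point.
D(8) = 8! · (1 − 1/1! + 1/2! − ··· + (−1)^8/8!) = 14833.
P = 14833/40320 = 2119/5760.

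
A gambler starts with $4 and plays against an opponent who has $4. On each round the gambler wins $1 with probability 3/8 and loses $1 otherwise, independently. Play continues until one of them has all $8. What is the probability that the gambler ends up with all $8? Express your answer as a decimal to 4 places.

Let r = q/p = (5/8)/(3/8) = 5/3. The recurrence P(i) = p·P(i+1) + q·P(i−1) with P(0)=0, P(8)=1 gives P(i) = (1 − r^i)/(1 − r^8).
P(4) = (1 − (5/3)^4) / (1 − (5/3)^8) = 81/706 ≈ 0.1147.

0.1147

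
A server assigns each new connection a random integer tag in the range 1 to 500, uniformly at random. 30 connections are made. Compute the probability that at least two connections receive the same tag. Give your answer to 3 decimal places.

It's easier to compute the probability that all 30 are distinct.
P(all distinct) = 500/500 · 499/500 · ··· · 471/500 ≈ 0.412.
So the probability of at least one match is 1 − 0.412 = 0.588.

0.588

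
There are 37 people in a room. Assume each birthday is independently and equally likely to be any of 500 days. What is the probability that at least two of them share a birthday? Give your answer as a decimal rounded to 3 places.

0.745

It's easier to compute the probability that all 37 are distinct.
P(all distinct) = 500/500 · 499/500 · ··· · 464/500 ≈ 0.255.
So the probability of at least one match is 1 − 0.255 = 0.745.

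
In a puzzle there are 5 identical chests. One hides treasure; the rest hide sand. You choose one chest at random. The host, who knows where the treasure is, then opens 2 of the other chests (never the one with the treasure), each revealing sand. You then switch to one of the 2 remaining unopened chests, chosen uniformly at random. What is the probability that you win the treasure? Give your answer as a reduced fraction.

Your original chest holds the treasure with probability 1/5, so the other 4 collectively hold it with probability 4/5.
The host can always find 2 empty chests to open, so the reveals don't change that 4/5; it is now spread over the 2 remaining unopened chests.
P(win by switching) = (4/5) · (1/2) = 2/5.

2/5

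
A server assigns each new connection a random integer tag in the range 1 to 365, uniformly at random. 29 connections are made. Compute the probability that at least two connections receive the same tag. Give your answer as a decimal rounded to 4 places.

It's easier to compute the probability that all 29 are distinct.
P(all distinct) = 365/365 · 364/365 · ··· · 337/365 ≈ 0.3190.
So the probability of at least one match is 1 − 0.3190 = 0.6810.

0.6810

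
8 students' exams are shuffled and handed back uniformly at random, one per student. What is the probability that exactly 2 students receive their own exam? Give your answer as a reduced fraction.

53/288

Choose which 2 of the 8 are fixed: C(8,2) = 28 ways.
The remaining 6 must have no fixed point: D(6) = 265.
P = 28·265/40320 = 53/288.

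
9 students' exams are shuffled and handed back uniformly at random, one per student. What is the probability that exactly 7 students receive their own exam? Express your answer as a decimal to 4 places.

0.0001

Choose which 7 of the 9 are fixed: C(9,7) = 36 ways.
The remaining 2 must have no fixed point: D(2) = 1.
P = 36·1/362880 = 1/10080 ≈ 0.0001.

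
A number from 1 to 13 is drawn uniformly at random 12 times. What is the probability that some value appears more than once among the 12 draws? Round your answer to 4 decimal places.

0.9997

P(all 12 different) = 13/13 · 12/13 · ··· · 2/13 ≈ 0.0003.
P(at least two equal) = 1 − 0.0003 = 0.9997.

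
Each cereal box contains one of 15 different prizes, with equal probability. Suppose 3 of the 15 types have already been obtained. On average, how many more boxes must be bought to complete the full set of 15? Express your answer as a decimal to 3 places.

Starting from 3 distinct types, each trial gives a new one with probability (15−i)/15 when i types are held, so the wait for the next new type is 15/(15−i).
E = 15/12 + 15/11 + 15/10 + 15/9 + 15/8 + 15/7 + 15/6 + 15/5 + 15/4 + 15/3 + 15/2 + 15/1 = 86021/1848 ≈ 46.548.

46.548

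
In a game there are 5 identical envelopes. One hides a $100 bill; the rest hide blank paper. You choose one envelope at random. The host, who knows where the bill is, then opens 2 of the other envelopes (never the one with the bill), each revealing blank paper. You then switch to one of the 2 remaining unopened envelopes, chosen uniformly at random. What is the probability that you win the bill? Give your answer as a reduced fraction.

2/5

Your original envelope holds the bill with probability 1/5, so the other 4 collectively hold it with probability 4/5.
The host can always find 2 empty envelopes to open, so the reveals don't change that 4/5; it is now spread over the 2 remaining unopened envelopes.
P(win by switching) = (4/5) · (1/2) = 2/5.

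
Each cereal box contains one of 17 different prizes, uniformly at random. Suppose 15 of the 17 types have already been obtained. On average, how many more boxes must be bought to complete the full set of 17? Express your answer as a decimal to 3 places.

25.500

Starting from 15 distinct types, each trial gives a new one with probability (17−i)/17 when i types are held, so the wait for the next new type is 17/(17−i).
E = 17/2 + 17/1 = 51/2 ≈ 25.500.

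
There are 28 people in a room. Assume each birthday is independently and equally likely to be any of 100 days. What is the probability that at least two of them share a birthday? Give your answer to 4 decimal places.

It's easier to compute the probability that all 28 are distinct.
P(all distinct) = 100/100 · 99/100 · ··· · 73/100 ≈ 0.0152.
So the probability of at least one match is 1 − 0.0152 = 0.9848.

0.9848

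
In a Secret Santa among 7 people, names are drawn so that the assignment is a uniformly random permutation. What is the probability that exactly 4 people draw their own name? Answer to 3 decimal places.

Choose which 4 of the 7 are fixed: C(7,4) = 35 ways.
The remaining 3 must have no fixed point: D(3) = 2.
P = 35·2/5040 = 1/72 ≈ 0.014.

0.014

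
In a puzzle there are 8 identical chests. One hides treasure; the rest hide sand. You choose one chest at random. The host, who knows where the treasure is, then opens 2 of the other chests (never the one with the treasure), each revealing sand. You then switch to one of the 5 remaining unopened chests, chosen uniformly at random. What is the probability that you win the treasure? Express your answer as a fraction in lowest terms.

Your original chest holds the treasure with probability 1/8, so the other 7 collectively hold it with probability 7/8.
The host can always find 2 empty chests to open, so the reveals don't change that 7/8; it is now spread over the 5 remaining unopened chests.
P(win by switching) = (7/8) · (1/5) = 7/40.

7/40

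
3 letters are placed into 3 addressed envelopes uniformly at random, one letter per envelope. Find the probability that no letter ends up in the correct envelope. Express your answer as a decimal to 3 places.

This is the derangement probability: permutations of 3 with no fixed point.
D(3) = 3! · (1 − 1/1! + 1/2! − ··· + (−1)^3/3!) = 2.
P = 2/6 = 1/3 ≈ 0.333.

0.333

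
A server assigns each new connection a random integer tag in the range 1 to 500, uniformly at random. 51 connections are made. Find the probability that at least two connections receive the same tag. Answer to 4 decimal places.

0.9287

It's easier to compute the probability that all 51 are distinct.
P(all distinct) = 500/500 · 499/500 · ··· · 450/500 ≈ 0.0713.
So the probability of at least one match is 1 − 0.0713 = 0.9287.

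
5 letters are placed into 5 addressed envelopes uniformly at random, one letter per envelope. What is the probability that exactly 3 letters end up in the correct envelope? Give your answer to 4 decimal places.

0.0833

Choose which 3 of the 5 are fixed: C(5,3) = 10 ways.
The remaining 2 must have no fixed point: D(2) = 1.
P = 10·1/120 = 1/12 ≈ 0.0833.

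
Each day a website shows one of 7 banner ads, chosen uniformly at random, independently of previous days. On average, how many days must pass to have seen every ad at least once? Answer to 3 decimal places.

After i distinct types are collected, each trial gives a new one with probability (7−i)/7, so the expected wait for the next new type is 7/(7−i).
E = 7/7 + 7/6 + 7/5 + 7/4 + 7/3 + 7/2 + 7/1 = 363/20 ≈ 18.150.

18.150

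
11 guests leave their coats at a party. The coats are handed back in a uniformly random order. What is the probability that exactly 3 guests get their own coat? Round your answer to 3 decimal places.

Choose which 3 of the 11 are fixed: C(11,3) = 165 ways.
The remaining 8 must have no fixed point: D(8) = 14833.
P = 165·14833/39916800 = 2119/34560 ≈ 0.061.

0.061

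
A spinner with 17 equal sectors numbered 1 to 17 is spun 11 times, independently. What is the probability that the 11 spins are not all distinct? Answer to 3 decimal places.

P(all 11 different) = 17/17 · 16/17 · ··· · 7/17 ≈ 0.014.
P(at least two equal) = 1 − 0.014 = 0.986.

0.986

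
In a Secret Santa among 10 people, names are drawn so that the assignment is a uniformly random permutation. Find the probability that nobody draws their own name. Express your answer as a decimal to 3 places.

This is the derangement probability: permutations of 10 with no fixed point.
D(10) = 10! · (1 − 1/1! + 1/2! − ··· + (−1)^10/10!) = 1334961.
P = 1334961/3628800 = 16481/44800 ≈ 0.368.

0.368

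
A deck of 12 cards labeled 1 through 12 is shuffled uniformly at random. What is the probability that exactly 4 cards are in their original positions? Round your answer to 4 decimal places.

Choose which 4 of the 12 are fixed: C(12,4) = 495 ways.
The remaining 8 must have no fixed point: D(8) = 14833.
P = 495·14833/479001600 = 2119/138240 ≈ 0.0153.

0.0153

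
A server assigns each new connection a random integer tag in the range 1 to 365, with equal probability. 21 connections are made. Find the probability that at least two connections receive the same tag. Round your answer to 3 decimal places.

It's easier to compute the probability that all 21 are distinct.
P(all distinct) = 365/365 · 364/365 · ··· · 345/365 ≈ 0.556.
So the probability of at least one match is 1 − 0.556 = 0.444.

0.444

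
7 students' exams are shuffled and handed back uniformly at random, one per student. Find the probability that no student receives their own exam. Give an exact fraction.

103/280

This is the derangement probability: permutations of 7 with no fixed point.
D(7) = 7! · (1 − 1/1! + 1/2! − ··· + (−1)^7/7!) = 1854.
P = 1854/5040 = 103/280.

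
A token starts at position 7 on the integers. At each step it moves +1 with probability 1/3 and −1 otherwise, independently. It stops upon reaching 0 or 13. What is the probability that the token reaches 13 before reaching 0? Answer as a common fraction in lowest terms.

Let r = q/p = (2/3)/(1/3) = 2. The recurrence P(i) = p·P(i+1) + q·P(i−1) with P(0)=0, P(13)=1 gives P(i) = (1 − r^i)/(1 − r^13).
P(7) = (1 − (2)^7) / (1 − (2)^13) = 127/8191.

127/8191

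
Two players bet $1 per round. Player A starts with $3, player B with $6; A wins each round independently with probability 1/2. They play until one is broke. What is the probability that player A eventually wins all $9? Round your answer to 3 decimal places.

With a fair step, P(i) = ½P(i−1) + ½P(i+1) with P(0)=0, P(9)=1 has the linear solution P(i) = i/9.
P(3) = 3/9 = 1/3 ≈ 0.333.

0.333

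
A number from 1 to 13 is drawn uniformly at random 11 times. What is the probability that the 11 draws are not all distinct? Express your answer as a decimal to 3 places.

P(all 11 different) = 13/13 · 12/13 · ··· · 3/13 ≈ 0.002.
P(at least two equal) = 1 − 0.002 = 0.998.

0.998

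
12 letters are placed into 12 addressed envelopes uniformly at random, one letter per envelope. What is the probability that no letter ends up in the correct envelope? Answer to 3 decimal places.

0.368

This is the derangement probability: permutations of 12 with no fixed point.
D(12) = 12! · (1 − 1/1! + 1/2! − ··· + (−1)^12/12!) = 176214841.
P = 176214841/479001600 = 16019531/43545600 ≈ 0.368.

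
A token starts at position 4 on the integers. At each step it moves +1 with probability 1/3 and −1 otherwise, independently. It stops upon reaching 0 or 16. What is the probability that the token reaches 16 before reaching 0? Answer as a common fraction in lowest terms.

1/4369

Let r = q/p = (2/3)/(1/3) = 2. The recurrence P(i) = p·P(i+1) + q·P(i−1) with P(0)=0, P(16)=1 gives P(i) = (1 − r^i)/(1 − r^16).
P(4) = (1 − (2)^4) / (1 − (2)^16) = 1/4369.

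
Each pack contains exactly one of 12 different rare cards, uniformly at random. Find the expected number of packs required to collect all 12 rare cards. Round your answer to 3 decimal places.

37.239

After i distinct types are collected, each trial gives a new one with probability (12−i)/12, so the expected wait for the next new type is 12/(12−i).
E = 12/12 + 12/11 + 12/10 + 12/9 + 12/8 + 12/7 + 12/6 + 12/5 + 12/4 + 12/3 + 12/2 + 12/1 = 86021/2310 ≈ 37.239.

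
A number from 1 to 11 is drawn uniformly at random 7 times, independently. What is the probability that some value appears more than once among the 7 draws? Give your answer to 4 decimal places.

P(all 7 different) = 11/11 · 10/11 · ··· · 5/11 ≈ 0.0853.
P(at least two equal) = 1 − 0.0853 = 0.9147.

0.9147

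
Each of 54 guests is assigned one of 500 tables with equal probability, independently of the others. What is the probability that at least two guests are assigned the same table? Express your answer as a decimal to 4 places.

0.9487

It's easier to compute the probability that all 54 are distinct.
P(all distinct) = 500/500 · 499/500 · ··· · 447/500 ≈ 0.0513.
So the probability of at least one match is 1 − 0.0513 = 0.9487.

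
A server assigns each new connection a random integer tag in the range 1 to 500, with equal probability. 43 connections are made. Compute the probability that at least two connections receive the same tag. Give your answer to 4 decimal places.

0.8442

It's easier to compute the probability that all 43 are distinct.
P(all distinct) = 500/500 · 499/500 · ··· · 458/500 ≈ 0.1558.
So the probability of at least one match is 1 − 0.1558 = 0.8442.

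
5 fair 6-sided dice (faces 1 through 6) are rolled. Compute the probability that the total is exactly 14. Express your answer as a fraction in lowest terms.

There are 6^5 = 7776 equally likely outcomes.
The number of ordered 5-tuples from {1,…,6} summing to 14 is 540.
P(sum = 14) = 540/7776 = 5/72.

5/72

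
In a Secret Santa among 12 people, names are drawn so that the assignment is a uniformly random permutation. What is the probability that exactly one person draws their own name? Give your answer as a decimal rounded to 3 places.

0.368

Choose which one is fixed: C(12,1) = 12 ways.
The remaining 11 must have no fixed point: D(11) = 14684570.
P = 12·14684570/479001600 = 1468457/3991680 ≈ 0.368.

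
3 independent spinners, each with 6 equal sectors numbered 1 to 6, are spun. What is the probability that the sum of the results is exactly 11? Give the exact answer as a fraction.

1/8

There are 6^3 = 216 equally likely outcomes.
The number of ordered 3-tuples from {1,…,6} summing to 11 is 27.
P(sum = 11) = 27/216 = 1/8.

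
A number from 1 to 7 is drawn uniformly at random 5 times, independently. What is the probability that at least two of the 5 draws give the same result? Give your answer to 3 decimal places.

P(all 5 different) = 7/7 · 6/7 · ··· · 3/7 ≈ 0.150.
P(at least two equal) = 1 − 0.150 = 0.850.

0.850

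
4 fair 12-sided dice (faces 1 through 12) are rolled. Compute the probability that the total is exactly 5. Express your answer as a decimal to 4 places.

There are 12^4 = 20736 equally likely outcomes.
The number of ordered 4-tuples from {1,…,12} summing to 5 is 4.
P(sum = 5) = 4/20736 = 1/5184 ≈ 0.0002.

0.0002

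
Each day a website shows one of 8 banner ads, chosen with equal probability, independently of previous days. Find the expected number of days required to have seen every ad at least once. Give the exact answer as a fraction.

761/35

After i distinct types are collected, each trial gives a new one with probability (8−i)/8, so the expected wait for the next new type is 8/(8−i).
E = 8/8 + 8/7 + 8/6 + 8/5 + 8/4 + 8/3 + 8/2 + 8/1 = 761/35.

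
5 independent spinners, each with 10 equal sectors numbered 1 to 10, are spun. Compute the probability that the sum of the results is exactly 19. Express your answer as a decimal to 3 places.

There are 10^5 = 100000 equally likely outcomes.
The number of ordered 5-tuples from {1,…,10} summing to 19 is 2710.
P(sum = 19) = 2710/100000 = 271/10000 ≈ 0.027.

0.027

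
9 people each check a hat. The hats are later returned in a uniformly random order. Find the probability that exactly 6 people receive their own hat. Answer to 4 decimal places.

Choose which 6 of the 9 are fixed: C(9,6) = 84 ways.
The remaining 3 must have no fixed point: D(3) = 2.
P = 84·2/362880 = 1/2160 ≈ 0.0005.

0.0005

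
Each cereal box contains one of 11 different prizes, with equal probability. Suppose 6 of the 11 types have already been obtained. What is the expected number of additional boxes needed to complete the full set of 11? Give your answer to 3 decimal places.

25.117

Starting from 6 distinct types, each trial gives a new one with probability (11−i)/11 when i types are held, so the wait for the next new type is 11/(11−i).
E = 11/5 + 11/4 + 11/3 + 11/2 + 11/1 = 1507/60 ≈ 25.117.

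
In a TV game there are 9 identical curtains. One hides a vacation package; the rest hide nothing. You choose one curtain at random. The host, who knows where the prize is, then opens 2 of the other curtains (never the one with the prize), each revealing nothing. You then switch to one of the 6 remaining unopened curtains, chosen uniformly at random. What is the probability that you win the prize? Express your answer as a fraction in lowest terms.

4/27

Your original curtain holds the prize with probability 1/9, so the other 8 collectively hold it with probability 8/9.
The host can always find 2 empty curtains to open, so the reveals don't change that 8/9; it is now spread over the 6 remaining unopened curtains.
P(win by switching) = (8/9) · (1/6) = 4/27.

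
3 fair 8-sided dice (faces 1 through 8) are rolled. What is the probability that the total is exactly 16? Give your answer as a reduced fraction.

21/256

There are 8^3 = 512 equally likely outcomes.
The number of ordered 3-tuples from {1,…,8} summing to 16 is 42.
P(sum = 16) = 42/512 = 21/256.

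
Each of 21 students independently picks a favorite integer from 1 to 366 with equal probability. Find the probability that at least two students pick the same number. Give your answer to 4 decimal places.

0.4428

It's easier to compute the probability that all 21 are distinct.
P(all distinct) = 366/366 · 365/366 · ··· · 346/366 ≈ 0.5572.
So the probability of at least one match is 1 − 0.5572 = 0.4428.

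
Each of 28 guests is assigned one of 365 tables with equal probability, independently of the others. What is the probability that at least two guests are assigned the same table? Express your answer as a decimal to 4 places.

It's easier to compute the probability that all 28 are distinct.
P(all distinct) = 365/365 · 364/365 · ··· · 338/365 ≈ 0.3455.
So the probability of at least one match is 1 − 0.3455 = 0.6545.

0.6545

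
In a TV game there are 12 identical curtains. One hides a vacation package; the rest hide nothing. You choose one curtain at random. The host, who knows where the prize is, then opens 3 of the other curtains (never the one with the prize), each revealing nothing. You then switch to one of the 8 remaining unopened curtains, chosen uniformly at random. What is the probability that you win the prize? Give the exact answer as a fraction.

Your original curtain holds the prize with probability 1/12, so the other 11 collectively hold it with probability 11/12.
The host can always find 3 empty curtains to open, so the reveals don't change that 11/12; it is now spread over the 8 remaining unopened curtains.
P(win by switching) = (11/12) · (1/8) = 11/96.

11/96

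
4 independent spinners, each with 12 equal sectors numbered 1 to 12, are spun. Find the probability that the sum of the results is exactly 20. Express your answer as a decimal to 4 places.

0.0400

There are 12^4 = 20736 equally likely outcomes.
The number of ordered 4-tuples from {1,…,12} summing to 20 is 829.
P(sum = 20) = 829/20736 ≈ 0.0400.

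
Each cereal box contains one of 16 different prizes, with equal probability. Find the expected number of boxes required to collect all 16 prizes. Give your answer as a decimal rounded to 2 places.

54.09

After i distinct types are collected, each trial gives a new one with probability (16−i)/16, so the expected wait for the next new type is 16/(16−i).
E = 16/16 + 16/15 + 16/14 + 16/13 + 16/12 + 16/11 + 16/10 + 16/9 + 16/8 + 16/7 + 16/6 + 16/5 + 16/4 + 16/3 + 16/2 + 16/1 = 2436559/45045 ≈ 54.09.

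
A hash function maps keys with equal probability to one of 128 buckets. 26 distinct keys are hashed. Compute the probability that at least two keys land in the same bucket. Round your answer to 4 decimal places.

0.9346

It's easier to compute the probability that all 26 are distinct.
P(all distinct) = 128/128 · 127/128 · ··· · 103/128 ≈ 0.0654.
So the probability of at least one match is 1 − 0.0654 = 0.9346.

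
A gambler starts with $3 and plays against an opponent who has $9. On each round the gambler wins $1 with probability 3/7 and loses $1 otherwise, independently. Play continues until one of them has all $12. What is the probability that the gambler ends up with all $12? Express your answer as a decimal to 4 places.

Let r = q/p = (4/7)/(3/7) = 4/3. The recurrence P(i) = p·P(i+1) + q·P(i−1) with P(0)=0, P(12)=1 gives P(i) = (1 − r^i)/(1 − r^12).
P(3) = (1 − (4/3)^3) / (1 − (4/3)^12) = 19683/439075 ≈ 0.0448.

0.0448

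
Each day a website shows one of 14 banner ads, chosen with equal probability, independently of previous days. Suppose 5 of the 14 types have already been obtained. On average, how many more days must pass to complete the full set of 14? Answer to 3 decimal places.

39.606

Starting from 5 distinct types, each trial gives a new one with probability (14−i)/14 when i types are held, so the wait for the next new type is 14/(14−i).
E = 14/9 + 14/8 + 14/7 + 14/6 + 14/5 + 14/4 + 14/3 + 14/2 + 14/1 = 7129/180 ≈ 39.606.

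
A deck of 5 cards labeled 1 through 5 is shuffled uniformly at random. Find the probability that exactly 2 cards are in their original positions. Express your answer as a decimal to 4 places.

Choose which 2 of the 5 are fixed: C(5,2) = 10 ways.
The remaining 3 must have no fixed point: D(3) = 2.
P = 10·2/120 = 1/6 ≈ 0.1667.

0.1667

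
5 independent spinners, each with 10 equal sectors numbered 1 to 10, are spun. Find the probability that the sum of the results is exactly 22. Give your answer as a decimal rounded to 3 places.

There are 10^5 = 100000 equally likely outcomes.
The number of ordered 5-tuples from {1,…,10} summing to 22 is 4335.
P(sum = 22) = 4335/100000 = 867/20000 ≈ 0.043.

0.043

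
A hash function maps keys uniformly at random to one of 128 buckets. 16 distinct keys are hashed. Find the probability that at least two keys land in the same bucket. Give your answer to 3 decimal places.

It's easier to compute the probability that all 16 are distinct.
P(all distinct) = 128/128 · 127/128 · ··· · 113/128 ≈ 0.376.
So the probability of at least one match is 1 − 0.376 = 0.624.

0.624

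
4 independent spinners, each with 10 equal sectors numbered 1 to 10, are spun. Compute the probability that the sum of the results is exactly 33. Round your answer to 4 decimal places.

There are 10^4 = 10000 equally likely outcomes.
The number of ordered 4-tuples from {1,…,10} summing to 33 is 120.
P(sum = 33) = 120/10000 = 3/250 ≈ 0.0120.

0.0120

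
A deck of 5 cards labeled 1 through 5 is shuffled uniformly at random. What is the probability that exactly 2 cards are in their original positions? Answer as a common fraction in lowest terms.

1/6

Choose which 2 of the 5 are fixed: C(5,2) = 10 ways.
The remaining 3 must have no fixed point: D(3) = 2.
P = 10·2/120 = 1/6.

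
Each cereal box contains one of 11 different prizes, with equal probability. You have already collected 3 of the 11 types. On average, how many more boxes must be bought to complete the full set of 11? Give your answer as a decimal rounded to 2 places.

29.90

Starting from 3 distinct types, each trial gives a new one with probability (11−i)/11 when i types are held, so the wait for the next new type is 11/(11−i).
E = 11/8 + 11/7 + 11/6 + 11/5 + 11/4 + 11/3 + 11/2 + 11/1 = 8371/280 ≈ 29.90.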